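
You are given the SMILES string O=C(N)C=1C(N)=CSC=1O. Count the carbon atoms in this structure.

5

Count every carbon token in the SMILES (each C, including those in ring-closure positions and inside branches).
Carbon count: 5.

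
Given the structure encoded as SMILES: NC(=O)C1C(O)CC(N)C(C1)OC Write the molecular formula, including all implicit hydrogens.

C8H16N2O3

Walk through each heavy atom and fill implicit hydrogens from standard valence (C 4, N 3, O 2, S 2, halogen 1):
  atom 1: N, bond orders sum to 1 (valence 3) → 2 H
  atom 2: C, bond orders sum to 4 (valence 4) → 0 H
  atom 3: O, bond orders sum to 2 (valence 2) → 0 H
  atom 4: C, bond orders sum to 3 (valence 4) → 1 H
  atom 5: C, bond orders sum to 3 (valence 4) → 1 H
  atom 6: O, bond orders sum to 1 (valence 2) → 1 H
  atom 7: C, bond orders sum to 2 (valence 4) → 2 H
  atom 8: C, bond orders sum to 3 (valence 4) → 1 H
  atom 9: N, bond orders sum to 1 (valence 3) → 2 H
  atom 10: C, bond orders sum to 3 (valence 4) → 1 H
  atom 11: C, bond orders sum to 2 (valence 4) → 2 H
  atom 12: O, bond orders sum to 2 (valence 2) → 0 H
  atom 13: C, bond orders sum to 1 (valence 4) → 3 H
Totals → C:8, H:16, N:2, O:3.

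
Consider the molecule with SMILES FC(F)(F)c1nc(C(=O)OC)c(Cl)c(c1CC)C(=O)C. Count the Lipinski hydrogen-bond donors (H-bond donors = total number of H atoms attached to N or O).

Donors: find every N or O and count the H atoms it carries.
  atom 6 (N): bond orders sum to 3 → 0 H
  atom 9 (O): bond orders sum to 2 → 0 H
  atom 10 (O): bond orders sum to 2 → 0 H
  atom 19 (O): bond orders sum to 2 → 0 H
Lipinski HBD = 0.

0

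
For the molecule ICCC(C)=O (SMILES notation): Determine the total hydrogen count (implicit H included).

Walk through each heavy atom and fill implicit hydrogens from standard valence (C 4, N 3, O 2, S 2, halogen 1):
  atom 1: I (halogen, monovalent) → 0 H
  atom 2: C, bond orders sum to 2 (valence 4) → 2 H
  atom 3: C, bond orders sum to 2 (valence 4) → 2 H
  atom 4: C, bond orders sum to 4 (valence 4) → 0 H
  atom 5: C, bond orders sum to 1 (valence 4) → 3 H
  atom 6: O, bond orders sum to 2 (valence 2) → 0 H
Total hydrogens: 7.

7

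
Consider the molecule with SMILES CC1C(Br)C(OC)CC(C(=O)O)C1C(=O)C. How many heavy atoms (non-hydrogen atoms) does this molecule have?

Every atom symbol written in the SMILES (organic subset) is one heavy atom; implicit H are not written.
Heavy atoms by element → Br:1, C:11, O:4.
Total: 16.

16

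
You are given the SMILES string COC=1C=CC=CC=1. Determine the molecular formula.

C7H8O

Walk through each heavy atom and fill implicit hydrogens from standard valence (C 4, N 3, O 2, S 2, halogen 1):
  atom 1: C, bond orders sum to 1 (valence 4) → 3 H
  atom 2: O, bond orders sum to 2 (valence 2) → 0 H
  atom 3: C, bond orders sum to 4 (valence 4) → 0 H
  atom 4: C, bond orders sum to 3 (valence 4) → 1 H
  atom 5: C, bond orders sum to 3 (valence 4) → 1 H
  atom 6: C, bond orders sum to 3 (valence 4) → 1 H
  atom 7: C, bond orders sum to 3 (valence 4) → 1 H
  atom 8: C, bond orders sum to 3 (valence 4) → 1 H
Totals → C:7, H:8, O:1.
In Hill order: C7H8O.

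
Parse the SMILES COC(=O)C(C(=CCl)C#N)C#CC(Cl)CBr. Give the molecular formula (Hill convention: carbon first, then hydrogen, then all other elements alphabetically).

Walk through each heavy atom and fill implicit hydrogens from standard valence (C 4, N 3, O 2, S 2, halogen 1):
  atom 1: C, bond orders sum to 1 (valence 4) → 3 H
  atom 2: O, bond orders sum to 2 (valence 2) → 0 H
  atom 3: C, bond orders sum to 4 (valence 4) → 0 H
  atom 4: O, bond orders sum to 2 (valence 2) → 0 H
  atom 5: C, bond orders sum to 3 (valence 4) → 1 H
  atom 6: C, bond orders sum to 4 (valence 4) → 0 H
  atom 7: C, bond orders sum to 3 (valence 4) → 1 H
  atom 8: Cl (halogen, monovalent) → 0 H
  atom 9: C, bond orders sum to 4 (valence 4) → 0 H
  atom 10: N, bond orders sum to 3 (valence 3) → 0 H
  atom 11: C, bond orders sum to 4 (valence 4) → 0 H
  atom 12: C, bond orders sum to 4 (valence 4) → 0 H
  atom 13: C, bond orders sum to 3 (valence 4) → 1 H
  atom 14: Cl (halogen, monovalent) → 0 H
  atom 15: C, bond orders sum to 2 (valence 4) → 2 H
  atom 16: Br (halogen, monovalent) → 0 H
Totals → C:10, H:8, Br:1, Cl:2, N:1, O:2.
In Hill order: C10H8BrCl2NO2.

C10H8BrCl2NO2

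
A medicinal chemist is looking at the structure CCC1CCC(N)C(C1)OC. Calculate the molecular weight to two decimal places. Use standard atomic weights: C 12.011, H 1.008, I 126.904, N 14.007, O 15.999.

First, the molecular formula is C9H19NO (counting implicit H from valence).
  C: 9 × 12.011 = 108.099
  H: 19 × 1.008 = 19.152
  N: 1 × 14.007 = 14.007
  O: 1 × 15.999 = 15.999
Sum: 9×12.011 + 19×1.008 + 1×14.007 + 1×15.999 = 157.257 → 157.26 g/mol.

157.26 g/mol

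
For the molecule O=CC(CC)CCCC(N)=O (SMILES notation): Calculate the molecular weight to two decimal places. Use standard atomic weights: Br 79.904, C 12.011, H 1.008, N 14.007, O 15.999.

First, the molecular formula is C8H15NO2 (counting implicit H from valence).
  C: 8 × 12.011 = 96.088
  H: 15 × 1.008 = 15.120
  N: 1 × 14.007 = 14.007
  O: 2 × 15.999 = 31.998
Sum: 8×12.011 + 15×1.008 + 1×14.007 + 2×15.999 = 157.213 → 157.21 g/mol.

157.21 g/mol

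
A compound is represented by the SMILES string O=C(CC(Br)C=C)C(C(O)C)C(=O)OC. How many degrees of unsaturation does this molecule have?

3

Molecular formula: C10H15BrO4.
DoU = (2C + 2 + N − H − X) / 2, where X is the halogen count and O/S are ignored.
    = (2·10 + 2 + 0 − 15 − 1) / 2 = 6 / 2 = 3.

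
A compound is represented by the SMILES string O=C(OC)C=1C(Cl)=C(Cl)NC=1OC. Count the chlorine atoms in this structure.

2

Scan the SMILES for Cl atoms (remember two-letter symbols like Cl and Br are single atoms).
Chlorine count: 2.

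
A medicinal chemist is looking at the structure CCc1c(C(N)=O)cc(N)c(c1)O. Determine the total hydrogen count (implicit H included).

12

Walk through each heavy atom and fill implicit hydrogens from standard valence (C 4, N 3, O 2, S 2, halogen 1); for lowercase aromatic atoms, an aromatic c carries 1 H when it has two neighbours and 0 H with three, and aromatic n carries 0 H:
  atom 1: C, bond orders sum to 1 (valence 4) → 3 H
  atom 2: C, bond orders sum to 2 (valence 4) → 2 H
  atom 3: aromatic c, 3 neighbours → 0 H
  atom 4: aromatic c, 3 neighbours → 0 H
  atom 5: C, bond orders sum to 4 (valence 4) → 0 H
  atom 6: N, bond orders sum to 1 (valence 3) → 2 H
  atom 7: O, bond orders sum to 2 (valence 2) → 0 H
  atom 8: aromatic c, 2 neighbours → 1 H
  atom 9: aromatic c, 3 neighbours → 0 H
  atom 10: N, bond orders sum to 1 (valence 3) → 2 H
  atom 11: aromatic c, 3 neighbours → 0 H
  atom 12: aromatic c, 2 neighbours → 1 H
  atom 13: O, bond orders sum to 1 (valence 2) → 1 H
Total hydrogens: 12.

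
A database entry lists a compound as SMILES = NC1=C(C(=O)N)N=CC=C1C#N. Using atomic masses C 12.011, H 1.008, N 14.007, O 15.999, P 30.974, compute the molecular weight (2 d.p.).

First, the molecular formula is C7H6N4O (counting implicit H from valence).
  C: 7 × 12.011 = 84.077
  H: 6 × 1.008 = 6.048
  N: 4 × 14.007 = 56.028
  O: 1 × 15.999 = 15.999
Sum: 7×12.011 + 6×1.008 + 4×14.007 + 1×15.999 = 162.152 → 162.15 g/mol.

162.15 g/mol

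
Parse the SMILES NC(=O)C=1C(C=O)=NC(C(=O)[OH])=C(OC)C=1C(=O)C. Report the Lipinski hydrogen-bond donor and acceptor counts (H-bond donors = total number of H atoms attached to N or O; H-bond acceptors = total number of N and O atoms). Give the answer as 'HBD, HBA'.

Donors: find every N or O and count the H atoms it carries.
  atom 1 (N): bond orders sum to 1 → 2 H
  atom 3 (O): bond orders sum to 2 → 0 H
  atom 7 (O): bond orders sum to 2 → 0 H
  atom 8 (N): bond orders sum to 3 → 0 H
  atom 11 (O): bond orders sum to 2 → 0 H
  atom 12 (O): bond orders sum to 1 → 1 H
  atom 14 (O): bond orders sum to 2 → 0 H
  atom 18 (O): bond orders sum to 2 → 0 H
Lipinski HBD = 3.
Acceptors: N atoms = 2, O atoms = 6 → HBA = 8.

3, 8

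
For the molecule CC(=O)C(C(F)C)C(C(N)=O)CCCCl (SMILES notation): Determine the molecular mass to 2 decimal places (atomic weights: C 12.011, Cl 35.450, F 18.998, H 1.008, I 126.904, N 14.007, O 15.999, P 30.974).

First, the molecular formula is C10H17ClFNO2 (counting implicit H from valence).
  C: 10 × 12.011 = 120.110
  Cl: 1 × 35.450 = 35.450
  F: 1 × 18.998 = 18.998
  H: 17 × 1.008 = 17.136
  N: 1 × 14.007 = 14.007
  O: 2 × 15.999 = 31.998
Sum: 10×12.011 + 1×35.450 + 1×18.998 + 17×1.008 + 1×14.007 + 2×15.999 = 237.699 → 237.70 g/mol.

237.70 g/mol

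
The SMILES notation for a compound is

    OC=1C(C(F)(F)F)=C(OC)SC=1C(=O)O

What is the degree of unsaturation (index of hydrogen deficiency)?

4

Degree of unsaturation = (number of rings) + (number of π bonds).
Ring closures in the SMILES: 1.
π bonds: 3 double bonds (each 1 DoU) → 3 DoU from unsaturation.
Total DoU = 1 + 3 = 4.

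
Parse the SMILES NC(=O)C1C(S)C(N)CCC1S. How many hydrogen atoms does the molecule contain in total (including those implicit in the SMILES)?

Walk through each heavy atom and fill implicit hydrogens from standard valence (C 4, N 3, O 2, S 2, halogen 1):
  atom 1: N, bond orders sum to 1 (valence 3) → 2 H
  atom 2: C, bond orders sum to 4 (valence 4) → 0 H
  atom 3: O, bond orders sum to 2 (valence 2) → 0 H
  atom 4: C, bond orders sum to 3 (valence 4) → 1 H
  atom 5: C, bond orders sum to 3 (valence 4) → 1 H
  atom 6: S, bond orders sum to 1 (valence 2) → 1 H
  atom 7: C, bond orders sum to 3 (valence 4) → 1 H
  atom 8: N, bond orders sum to 1 (valence 3) → 2 H
  atom 9: C, bond orders sum to 2 (valence 4) → 2 H
  atom 10: C, bond orders sum to 2 (valence 4) → 2 H
  atom 11: C, bond orders sum to 3 (valence 4) → 1 H
  atom 12: S, bond orders sum to 1 (valence 2) → 1 H
Total hydrogens: 14.

14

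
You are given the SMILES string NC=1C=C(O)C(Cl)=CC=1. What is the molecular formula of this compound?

C6H6ClNO

Walk through each heavy atom and fill implicit hydrogens from standard valence (C 4, N 3, O 2, S 2, halogen 1):
  atom 1: N, bond orders sum to 1 (valence 3) → 2 H
  atom 2: C, bond orders sum to 4 (valence 4) → 0 H
  atom 3: C, bond orders sum to 3 (valence 4) → 1 H
  atom 4: C, bond orders sum to 4 (valence 4) → 0 H
  atom 5: O, bond orders sum to 1 (valence 2) → 1 H
  atom 6: C, bond orders sum to 4 (valence 4) → 0 H
  atom 7: Cl (halogen, monovalent) → 0 H
  atom 8: C, bond orders sum to 3 (valence 4) → 1 H
  atom 9: C, bond orders sum to 3 (valence 4) → 1 H
Totals → C:6, H:6, Cl:1, N:1, O:1.
In Hill order: C6H6ClNO.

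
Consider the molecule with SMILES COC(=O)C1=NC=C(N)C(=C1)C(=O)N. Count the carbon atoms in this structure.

Count every carbon token in the SMILES (each C, including those in ring-closure positions and inside branches).
Carbon count: 8.

8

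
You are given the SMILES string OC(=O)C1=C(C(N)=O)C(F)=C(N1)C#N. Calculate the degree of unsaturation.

Molecular formula: C7H4FN3O3.
DoU = (2C + 2 + N − H − X) / 2, where X is the halogen count and O/S are ignored.
    = (2·7 + 2 + 3 − 4 − 1) / 2 = 14 / 2 = 7.

7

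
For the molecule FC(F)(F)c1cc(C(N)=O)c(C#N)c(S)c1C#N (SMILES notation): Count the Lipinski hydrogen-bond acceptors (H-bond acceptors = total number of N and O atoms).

4

N atoms: 3; O atoms: 1.
Lipinski HBA = 3 + 1 = 4.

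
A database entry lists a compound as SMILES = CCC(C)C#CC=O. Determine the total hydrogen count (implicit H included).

Walk through each heavy atom and fill implicit hydrogens from standard valence (C 4, N 3, O 2, S 2, halogen 1):
  atom 1: C, bond orders sum to 1 (valence 4) → 3 H
  atom 2: C, bond orders sum to 2 (valence 4) → 2 H
  atom 3: C, bond orders sum to 3 (valence 4) → 1 H
  atom 4: C, bond orders sum to 1 (valence 4) → 3 H
  atom 5: C, bond orders sum to 4 (valence 4) → 0 H
  atom 6: C, bond orders sum to 4 (valence 4) → 0 H
  atom 7: C, bond orders sum to 3 (valence 4) → 1 H
  atom 8: O, bond orders sum to 2 (valence 2) → 0 H
Total hydrogens: 10.

10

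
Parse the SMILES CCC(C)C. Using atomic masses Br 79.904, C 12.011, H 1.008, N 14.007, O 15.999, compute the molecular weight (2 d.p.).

First, the molecular formula is C5H12 (counting implicit H from valence).
  C: 5 × 12.011 = 60.055
  H: 12 × 1.008 = 12.096
Sum: 5×12.011 + 12×1.008 = 72.151 → 72.15 g/mol.

72.15 g/mol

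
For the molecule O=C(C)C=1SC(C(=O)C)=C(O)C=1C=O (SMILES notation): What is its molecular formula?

Walk through each heavy atom and fill implicit hydrogens from standard valence (C 4, N 3, O 2, S 2, halogen 1):
  atom 1: O, bond orders sum to 2 (valence 2) → 0 H
  atom 2: C, bond orders sum to 4 (valence 4) → 0 H
  atom 3: C, bond orders sum to 1 (valence 4) → 3 H
  atom 4: C, bond orders sum to 4 (valence 4) → 0 H
  atom 5: S, bond orders sum to 2 (valence 2) → 0 H
  atom 6: C, bond orders sum to 4 (valence 4) → 0 H
  atom 7: C, bond orders sum to 4 (valence 4) → 0 H
  atom 8: O, bond orders sum to 2 (valence 2) → 0 H
  atom 9: C, bond orders sum to 1 (valence 4) → 3 H
  atom 10: C, bond orders sum to 4 (valence 4) → 0 H
  atom 11: O, bond orders sum to 1 (valence 2) → 1 H
  atom 12: C, bond orders sum to 4 (valence 4) → 0 H
  atom 13: C, bond orders sum to 3 (valence 4) → 1 H
  atom 14: O, bond orders sum to 2 (valence 2) → 0 H
Totals → C:9, H:8, O:4, S:1.
In Hill order: C9H8O4S.

C9H8O4S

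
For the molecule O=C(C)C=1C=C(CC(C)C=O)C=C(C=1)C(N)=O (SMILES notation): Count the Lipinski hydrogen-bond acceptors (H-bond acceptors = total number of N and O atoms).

4

N atoms: 1; O atoms: 3.
Lipinski HBA = 1 + 3 = 4.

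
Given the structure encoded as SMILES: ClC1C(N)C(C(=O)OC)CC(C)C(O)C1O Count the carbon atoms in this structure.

Count every carbon token in the SMILES (each C, including those in ring-closure positions and inside branches).
Carbon count: 10.

10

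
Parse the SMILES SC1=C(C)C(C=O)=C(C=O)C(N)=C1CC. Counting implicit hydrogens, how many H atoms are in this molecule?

13

Walk through each heavy atom and fill implicit hydrogens from standard valence (C 4, N 3, O 2, S 2, halogen 1):
  atom 1: S, bond orders sum to 1 (valence 2) → 1 H
  atom 2: C, bond orders sum to 4 (valence 4) → 0 H
  atom 3: C, bond orders sum to 4 (valence 4) → 0 H
  atom 4: C, bond orders sum to 1 (valence 4) → 3 H
  atom 5: C, bond orders sum to 4 (valence 4) → 0 H
  atom 6: C, bond orders sum to 3 (valence 4) → 1 H
  atom 7: O, bond orders sum to 2 (valence 2) → 0 H
  atom 8: C, bond orders sum to 4 (valence 4) → 0 H
  atom 9: C, bond orders sum to 3 (valence 4) → 1 H
  atom 10: O, bond orders sum to 2 (valence 2) → 0 H
  atom 11: C, bond orders sum to 4 (valence 4) → 0 H
  atom 12: N, bond orders sum to 1 (valence 3) → 2 H
  atom 13: C, bond orders sum to 4 (valence 4) → 0 H
  atom 14: C, bond orders sum to 2 (valence 4) → 2 H
  atom 15: C, bond orders sum to 1 (valence 4) → 3 H
Total hydrogens: 13.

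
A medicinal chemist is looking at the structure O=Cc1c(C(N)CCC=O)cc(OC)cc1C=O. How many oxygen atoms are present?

Scan the SMILES for O atoms (remember two-letter symbols like Cl and Br are single atoms).
Oxygen count: 4.

4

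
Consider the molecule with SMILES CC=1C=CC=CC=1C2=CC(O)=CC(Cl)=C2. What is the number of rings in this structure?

2

In SMILES, each pair of matching ring-closure digits denotes one ring-closing bond; the number of such bonds equals the number of independent rings.
Ring-closure bonds here: 2.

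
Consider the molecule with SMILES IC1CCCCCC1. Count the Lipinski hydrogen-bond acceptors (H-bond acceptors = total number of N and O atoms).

0

N atoms: 0; O atoms: 0.
Lipinski HBA = 0 + 0 = 0.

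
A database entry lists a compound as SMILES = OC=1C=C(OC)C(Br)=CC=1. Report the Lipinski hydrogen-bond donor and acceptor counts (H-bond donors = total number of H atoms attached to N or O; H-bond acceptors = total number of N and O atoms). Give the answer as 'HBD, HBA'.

1, 2

Donors: find every N or O and count the H atoms it carries.
  atom 1 (O): bond orders sum to 1 → 1 H
  atom 5 (O): bond orders sum to 2 → 0 H
Lipinski HBD = 1.
Acceptors: N atoms = 0, O atoms = 2 → HBA = 2.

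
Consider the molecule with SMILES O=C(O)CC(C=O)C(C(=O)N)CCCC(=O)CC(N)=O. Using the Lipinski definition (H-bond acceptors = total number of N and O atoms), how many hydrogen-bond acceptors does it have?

8

N atoms: 2; O atoms: 6.
Lipinski HBA = 2 + 6 = 8.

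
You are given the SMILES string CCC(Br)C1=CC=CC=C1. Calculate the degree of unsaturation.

4

Degree of unsaturation = (number of rings) + (number of π bonds).
Ring closures in the SMILES: 1.
π bonds: 3 double bonds (each 1 DoU) → 3 DoU from unsaturation.
Total DoU = 1 + 3 = 4.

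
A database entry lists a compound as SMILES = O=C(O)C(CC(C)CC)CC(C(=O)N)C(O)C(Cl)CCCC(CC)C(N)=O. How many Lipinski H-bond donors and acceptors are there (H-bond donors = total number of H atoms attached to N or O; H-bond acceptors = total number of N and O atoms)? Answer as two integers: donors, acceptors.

6, 7

Donors: find every N or O and count the H atoms it carries.
  atom 1 (O): bond orders sum to 2 → 0 H
  atom 3 (O): bond orders sum to 1 → 1 H
  atom 13 (O): bond orders sum to 2 → 0 H
  atom 14 (N): bond orders sum to 1 → 2 H
  atom 16 (O): bond orders sum to 1 → 1 H
  atom 26 (N): bond orders sum to 1 → 2 H
  atom 27 (O): bond orders sum to 2 → 0 H
Lipinski HBD = 6.
Acceptors: N atoms = 2, O atoms = 5 → HBA = 7.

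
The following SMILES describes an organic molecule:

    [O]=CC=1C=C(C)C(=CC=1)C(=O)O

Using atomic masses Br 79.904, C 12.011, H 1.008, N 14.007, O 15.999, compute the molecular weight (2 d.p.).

164.16 g/mol

First, the molecular formula is C9H8O3 (counting implicit H from valence).
  C: 9 × 12.011 = 108.099
  H: 8 × 1.008 = 8.064
  O: 3 × 15.999 = 47.997
Sum: 9×12.011 + 8×1.008 + 3×15.999 = 164.160 → 164.16 g/mol.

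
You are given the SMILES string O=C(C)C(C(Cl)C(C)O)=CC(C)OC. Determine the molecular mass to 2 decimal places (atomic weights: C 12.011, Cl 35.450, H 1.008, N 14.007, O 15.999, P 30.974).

220.69 g/mol

First, the molecular formula is C10H17ClO3 (counting implicit H from valence).
  C: 10 × 12.011 = 120.110
  Cl: 1 × 35.450 = 35.450
  H: 17 × 1.008 = 17.136
  O: 3 × 15.999 = 47.997
Sum: 10×12.011 + 1×35.450 + 17×1.008 + 3×15.999 = 220.693 → 220.69 g/mol.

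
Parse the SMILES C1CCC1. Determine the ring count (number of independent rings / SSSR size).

In SMILES, each pair of matching ring-closure digits denotes one ring-closing bond; the number of such bonds equals the number of independent rings.
Ring-closure bonds here: 1.

1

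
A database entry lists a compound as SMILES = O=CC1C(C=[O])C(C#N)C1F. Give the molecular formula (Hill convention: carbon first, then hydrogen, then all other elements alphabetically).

Walk through each heavy atom and fill implicit hydrogens from standard valence (C 4, N 3, O 2, S 2, halogen 1):
  atom 1: O, bond orders sum to 2 (valence 2) → 0 H
  atom 2: C, bond orders sum to 3 (valence 4) → 1 H
  atom 3: C, bond orders sum to 3 (valence 4) → 1 H
  atom 4: C, bond orders sum to 3 (valence 4) → 1 H
  atom 5: C, bond orders sum to 3 (valence 4) → 1 H
  atom 6: O with explicit H count 0
  atom 7: C, bond orders sum to 3 (valence 4) → 1 H
  atom 8: C, bond orders sum to 4 (valence 4) → 0 H
  atom 9: N, bond orders sum to 3 (valence 3) → 0 H
  atom 10: C, bond orders sum to 3 (valence 4) → 1 H
  atom 11: F (halogen, monovalent) → 0 H
Totals → C:7, H:6, F:1, N:1, O:2.
In Hill order: C7H6FNO2.

C7H6FNO2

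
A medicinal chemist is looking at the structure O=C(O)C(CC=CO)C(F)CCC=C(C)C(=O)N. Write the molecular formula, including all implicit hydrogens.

C12H18FNO4

Walk through each heavy atom and fill implicit hydrogens from standard valence (C 4, N 3, O 2, S 2, halogen 1):
  atom 1: O, bond orders sum to 2 (valence 2) → 0 H
  atom 2: C, bond orders sum to 4 (valence 4) → 0 H
  atom 3: O, bond orders sum to 1 (valence 2) → 1 H
  atom 4: C, bond orders sum to 3 (valence 4) → 1 H
  atom 5: C, bond orders sum to 2 (valence 4) → 2 H
  atom 6: C, bond orders sum to 3 (valence 4) → 1 H
  atom 7: C, bond orders sum to 3 (valence 4) → 1 H
  atom 8: O, bond orders sum to 1 (valence 2) → 1 H
  atom 9: C, bond orders sum to 3 (valence 4) → 1 H
  atom 10: F (halogen, monovalent) → 0 H
  atom 11: C, bond orders sum to 2 (valence 4) → 2 H
  atom 12: C, bond orders sum to 2 (valence 4) → 2 H
  atom 13: C, bond orders sum to 3 (valence 4) → 1 H
  atom 14: C, bond orders sum to 4 (valence 4) → 0 H
  atom 15: C, bond orders sum to 1 (valence 4) → 3 H
  atom 16: C, bond orders sum to 4 (valence 4) → 0 H
  atom 17: O, bond orders sum to 2 (valence 2) → 0 H
  atom 18: N, bond orders sum to 1 (valence 3) → 2 H
Totals → C:12, H:18, F:1, N:1, O:4.
In Hill order: C12H18FNO4.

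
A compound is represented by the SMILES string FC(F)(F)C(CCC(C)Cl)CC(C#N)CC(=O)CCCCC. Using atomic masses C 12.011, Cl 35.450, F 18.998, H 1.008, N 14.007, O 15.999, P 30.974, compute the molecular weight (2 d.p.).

First, the molecular formula is C16H25ClF3NO (counting implicit H from valence).
  C: 16 × 12.011 = 192.176
  Cl: 1 × 35.450 = 35.450
  F: 3 × 18.998 = 56.994
  H: 25 × 1.008 = 25.200
  N: 1 × 14.007 = 14.007
  O: 1 × 15.999 = 15.999
Sum: 16×12.011 + 1×35.450 + 3×18.998 + 25×1.008 + 1×14.007 + 1×15.999 = 339.826 → 339.83 g/mol.

339.83 g/mol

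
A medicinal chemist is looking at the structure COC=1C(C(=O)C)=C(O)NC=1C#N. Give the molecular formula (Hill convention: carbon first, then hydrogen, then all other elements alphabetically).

Walk through each heavy atom and fill implicit hydrogens from standard valence (C 4, N 3, O 2, S 2, halogen 1):
  atom 1: C, bond orders sum to 1 (valence 4) → 3 H
  atom 2: O, bond orders sum to 2 (valence 2) → 0 H
  atom 3: C, bond orders sum to 4 (valence 4) → 0 H
  atom 4: C, bond orders sum to 4 (valence 4) → 0 H
  atom 5: C, bond orders sum to 4 (valence 4) → 0 H
  atom 6: O, bond orders sum to 2 (valence 2) → 0 H
  atom 7: C, bond orders sum to 1 (valence 4) → 3 H
  atom 8: C, bond orders sum to 4 (valence 4) → 0 H
  atom 9: O, bond orders sum to 1 (valence 2) → 1 H
  atom 10: N, bond orders sum to 2 (valence 3) → 1 H
  atom 11: C, bond orders sum to 4 (valence 4) → 0 H
  atom 12: C, bond orders sum to 4 (valence 4) → 0 H
  atom 13: N, bond orders sum to 3 (valence 3) → 0 H
Totals → C:8, H:8, N:2, O:3.

C8H8N2O3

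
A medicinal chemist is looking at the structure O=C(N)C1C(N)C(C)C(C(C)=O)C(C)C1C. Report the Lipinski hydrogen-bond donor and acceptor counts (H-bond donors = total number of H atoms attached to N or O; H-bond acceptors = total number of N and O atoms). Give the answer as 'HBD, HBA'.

4, 4

Donors: find every N or O and count the H atoms it carries.
  atom 1 (O): bond orders sum to 2 → 0 H
  atom 3 (N): bond orders sum to 1 → 2 H
  atom 6 (N): bond orders sum to 1 → 2 H
  atom 12 (O): bond orders sum to 2 → 0 H
Lipinski HBD = 4.
Acceptors: N atoms = 2, O atoms = 2 → HBA = 4.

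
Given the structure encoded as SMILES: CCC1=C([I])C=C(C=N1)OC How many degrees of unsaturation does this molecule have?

4

Degree of unsaturation = (number of rings) + (number of π bonds).
Ring closures in the SMILES: 1.
π bonds: 3 double bonds (each 1 DoU) → 3 DoU from unsaturation.
Total DoU = 1 + 3 = 4.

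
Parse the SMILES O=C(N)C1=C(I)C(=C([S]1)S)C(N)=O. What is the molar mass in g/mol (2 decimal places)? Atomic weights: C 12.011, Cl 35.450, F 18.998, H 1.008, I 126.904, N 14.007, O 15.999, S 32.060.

First, the molecular formula is C6H5IN2O2S2 (counting implicit H from valence).
  C: 6 × 12.011 = 72.066
  H: 5 × 1.008 = 5.040
  I: 1 × 126.904 = 126.904
  N: 2 × 14.007 = 28.014
  O: 2 × 15.999 = 31.998
  S: 2 × 32.060 = 64.120
Sum: 6×12.011 + 5×1.008 + 1×126.904 + 2×14.007 + 2×15.999 + 2×32.060 = 328.142 → 328.14 g/mol.

328.14 g/mol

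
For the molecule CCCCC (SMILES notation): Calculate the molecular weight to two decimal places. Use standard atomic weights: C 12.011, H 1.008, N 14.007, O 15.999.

72.15 g/mol

First, the molecular formula is C5H12 (counting implicit H from valence).
  C: 5 × 12.011 = 60.055
  H: 12 × 1.008 = 12.096
Sum: 5×12.011 + 12×1.008 = 72.151 → 72.15 g/mol.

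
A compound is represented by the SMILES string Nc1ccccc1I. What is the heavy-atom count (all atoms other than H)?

8

Every atom symbol written in the SMILES (organic subset) is one heavy atom; implicit H are not written.
Heavy atoms by element → C:6, I:1, N:1.
Total: 8.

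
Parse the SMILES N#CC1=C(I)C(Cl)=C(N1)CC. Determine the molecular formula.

Walk through each heavy atom and fill implicit hydrogens from standard valence (C 4, N 3, O 2, S 2, halogen 1):
  atom 1: N, bond orders sum to 3 (valence 3) → 0 H
  atom 2: C, bond orders sum to 4 (valence 4) → 0 H
  atom 3: C, bond orders sum to 4 (valence 4) → 0 H
  atom 4: C, bond orders sum to 4 (valence 4) → 0 H
  atom 5: I (halogen, monovalent) → 0 H
  atom 6: C, bond orders sum to 4 (valence 4) → 0 H
  atom 7: Cl (halogen, monovalent) → 0 H
  atom 8: C, bond orders sum to 4 (valence 4) → 0 H
  atom 9: N, bond orders sum to 2 (valence 3) → 1 H
  atom 10: C, bond orders sum to 2 (valence 4) → 2 H
  atom 11: C, bond orders sum to 1 (valence 4) → 3 H
Totals → C:7, H:6, Cl:1, I:1, N:2.
In Hill order: C7H6ClIN2.

C7H6ClIN2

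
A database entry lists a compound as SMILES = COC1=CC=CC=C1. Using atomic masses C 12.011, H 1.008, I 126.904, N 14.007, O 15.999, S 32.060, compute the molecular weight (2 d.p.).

First, the molecular formula is C7H8O (counting implicit H from valence).
  C: 7 × 12.011 = 84.077
  H: 8 × 1.008 = 8.064
  O: 1 × 15.999 = 15.999
Sum: 7×12.011 + 8×1.008 + 1×15.999 = 108.140 → 108.14 g/mol.

108.14 g/mol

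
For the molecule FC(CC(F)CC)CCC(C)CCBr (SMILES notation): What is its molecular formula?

Walk through each heavy atom and fill implicit hydrogens from standard valence (C 4, N 3, O 2, S 2, halogen 1):
  atom 1: F (halogen, monovalent) → 0 H
  atom 2: C, bond orders sum to 3 (valence 4) → 1 H
  atom 3: C, bond orders sum to 2 (valence 4) → 2 H
  atom 4: C, bond orders sum to 3 (valence 4) → 1 H
  atom 5: F (halogen, monovalent) → 0 H
  atom 6: C, bond orders sum to 2 (valence 4) → 2 H
  atom 7: C, bond orders sum to 1 (valence 4) → 3 H
  atom 8: C, bond orders sum to 2 (valence 4) → 2 H
  atom 9: C, bond orders sum to 2 (valence 4) → 2 H
  atom 10: C, bond orders sum to 3 (valence 4) → 1 H
  atom 11: C, bond orders sum to 1 (valence 4) → 3 H
  atom 12: C, bond orders sum to 2 (valence 4) → 2 H
  atom 13: C, bond orders sum to 2 (valence 4) → 2 H
  atom 14: Br (halogen, monovalent) → 0 H
Totals → C:11, H:21, Br:1, F:2.
In Hill order: C11H21BrF2.

C11H21BrF2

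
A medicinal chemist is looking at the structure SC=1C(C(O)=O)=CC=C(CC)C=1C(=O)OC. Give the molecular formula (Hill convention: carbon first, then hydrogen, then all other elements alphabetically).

C11H12O4S

Walk through each heavy atom and fill implicit hydrogens from standard valence (C 4, N 3, O 2, S 2, halogen 1):
  atom 1: S, bond orders sum to 1 (valence 2) → 1 H
  atom 2: C, bond orders sum to 4 (valence 4) → 0 H
  atom 3: C, bond orders sum to 4 (valence 4) → 0 H
  atom 4: C, bond orders sum to 4 (valence 4) → 0 H
  atom 5: O, bond orders sum to 1 (valence 2) → 1 H
  atom 6: O, bond orders sum to 2 (valence 2) → 0 H
  atom 7: C, bond orders sum to 3 (valence 4) → 1 H
  atom 8: C, bond orders sum to 3 (valence 4) → 1 H
  atom 9: C, bond orders sum to 4 (valence 4) → 0 H
  atom 10: C, bond orders sum to 2 (valence 4) → 2 H
  atom 11: C, bond orders sum to 1 (valence 4) → 3 H
  atom 12: C, bond orders sum to 4 (valence 4) → 0 H
  atom 13: C, bond orders sum to 4 (valence 4) → 0 H
  atom 14: O, bond orders sum to 2 (valence 2) → 0 H
  atom 15: O, bond orders sum to 2 (valence 2) → 0 H
  atom 16: C, bond orders sum to 1 (valence 4) → 3 H
Totals → C:11, H:12, O:4, S:1.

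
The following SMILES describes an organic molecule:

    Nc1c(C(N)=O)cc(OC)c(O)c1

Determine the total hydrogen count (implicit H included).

10

Walk through each heavy atom and fill implicit hydrogens from standard valence (C 4, N 3, O 2, S 2, halogen 1); for lowercase aromatic atoms, an aromatic c carries 1 H when it has two neighbours and 0 H with three, and aromatic n carries 0 H:
  atom 1: N, bond orders sum to 1 (valence 3) → 2 H
  atom 2: aromatic c, 3 neighbours → 0 H
  atom 3: aromatic c, 3 neighbours → 0 H
  atom 4: C, bond orders sum to 4 (valence 4) → 0 H
  atom 5: N, bond orders sum to 1 (valence 3) → 2 H
  atom 6: O, bond orders sum to 2 (valence 2) → 0 H
  atom 7: aromatic c, 2 neighbours → 1 H
  atom 8: aromatic c, 3 neighbours → 0 H
  atom 9: O, bond orders sum to 2 (valence 2) → 0 H
  atom 10: C, bond orders sum to 1 (valence 4) → 3 H
  atom 11: aromatic c, 3 neighbours → 0 H
  atom 12: O, bond orders sum to 1 (valence 2) → 1 H
  atom 13: aromatic c, 2 neighbours → 1 H
Total hydrogens: 10.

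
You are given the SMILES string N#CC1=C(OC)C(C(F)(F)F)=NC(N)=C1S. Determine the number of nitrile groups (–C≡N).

The nitrile motif appears at heavy-atom position 2 in the SMILES.
Other groups present: 1 ether, 1 primary amine, 1 thiol.
Nitrile count: 1.

1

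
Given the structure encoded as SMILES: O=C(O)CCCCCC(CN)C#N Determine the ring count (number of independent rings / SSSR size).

0

In SMILES, each pair of matching ring-closure digits denotes one ring-closing bond; the number of such bonds equals the number of independent rings.
Ring-closure bonds here: 0.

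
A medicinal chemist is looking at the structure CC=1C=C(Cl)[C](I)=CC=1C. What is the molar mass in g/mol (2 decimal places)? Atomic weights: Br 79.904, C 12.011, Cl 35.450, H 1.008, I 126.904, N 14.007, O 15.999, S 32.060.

First, the molecular formula is C8H8ClI (counting implicit H from valence).
  C: 8 × 12.011 = 96.088
  Cl: 1 × 35.450 = 35.450
  H: 8 × 1.008 = 8.064
  I: 1 × 126.904 = 126.904
Sum: 8×12.011 + 1×35.450 + 8×1.008 + 1×126.904 = 266.506 → 266.51 g/mol.

266.51 g/mol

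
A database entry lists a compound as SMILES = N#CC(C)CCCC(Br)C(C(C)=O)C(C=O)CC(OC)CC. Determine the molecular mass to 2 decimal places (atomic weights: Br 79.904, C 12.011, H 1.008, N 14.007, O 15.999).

First, the molecular formula is C17H28BrNO3 (counting implicit H from valence).
  Br: 1 × 79.904 = 79.904
  C: 17 × 12.011 = 204.187
  H: 28 × 1.008 = 28.224
  N: 1 × 14.007 = 14.007
  O: 3 × 15.999 = 47.997
Sum: 1×79.904 + 17×12.011 + 28×1.008 + 1×14.007 + 3×15.999 = 374.319 → 374.32 g/mol.

374.32 g/mol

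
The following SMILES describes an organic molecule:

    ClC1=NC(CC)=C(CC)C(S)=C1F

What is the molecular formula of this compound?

C9H11ClFNS

Walk through each heavy atom and fill implicit hydrogens from standard valence (C 4, N 3, O 2, S 2, halogen 1):
  atom 1: Cl (halogen, monovalent) → 0 H
  atom 2: C, bond orders sum to 4 (valence 4) → 0 H
  atom 3: N, bond orders sum to 3 (valence 3) → 0 H
  atom 4: C, bond orders sum to 4 (valence 4) → 0 H
  atom 5: C, bond orders sum to 2 (valence 4) → 2 H
  atom 6: C, bond orders sum to 1 (valence 4) → 3 H
  atom 7: C, bond orders sum to 4 (valence 4) → 0 H
  atom 8: C, bond orders sum to 2 (valence 4) → 2 H
  atom 9: C, bond orders sum to 1 (valence 4) → 3 H
  atom 10: C, bond orders sum to 4 (valence 4) → 0 H
  atom 11: S, bond orders sum to 1 (valence 2) → 1 H
  atom 12: C, bond orders sum to 4 (valence 4) → 0 H
  atom 13: F (halogen, monovalent) → 0 H
Totals → C:9, H:11, Cl:1, F:1, N:1, S:1.
In Hill order: C9H11ClFNS.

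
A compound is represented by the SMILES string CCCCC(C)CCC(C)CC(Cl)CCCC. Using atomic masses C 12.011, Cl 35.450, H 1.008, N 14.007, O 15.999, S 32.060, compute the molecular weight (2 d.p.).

260.89 g/mol

First, the molecular formula is C16H33Cl (counting implicit H from valence).
  C: 16 × 12.011 = 192.176
  Cl: 1 × 35.450 = 35.450
  H: 33 × 1.008 = 33.264
Sum: 16×12.011 + 1×35.450 + 33×1.008 = 260.890 → 260.89 g/mol.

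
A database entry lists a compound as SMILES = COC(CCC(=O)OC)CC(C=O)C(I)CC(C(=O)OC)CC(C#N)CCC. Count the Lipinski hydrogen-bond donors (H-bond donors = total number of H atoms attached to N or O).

0

Donors: find every N or O and count the H atoms it carries.
  atom 2 (O): bond orders sum to 2 → 0 H
  atom 7 (O): bond orders sum to 2 → 0 H
  atom 8 (O): bond orders sum to 2 → 0 H
  atom 13 (O): bond orders sum to 2 → 0 H
  atom 19 (O): bond orders sum to 2 → 0 H
  atom 20 (O): bond orders sum to 2 → 0 H
  atom 25 (N): bond orders sum to 3 → 0 H
Lipinski HBD = 0.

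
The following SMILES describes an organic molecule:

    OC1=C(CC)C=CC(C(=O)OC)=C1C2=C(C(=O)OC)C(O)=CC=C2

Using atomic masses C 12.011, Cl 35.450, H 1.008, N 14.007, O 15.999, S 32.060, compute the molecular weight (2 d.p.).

330.34 g/mol

First, the molecular formula is C18H18O6 (counting implicit H from valence).
  C: 18 × 12.011 = 216.198
  H: 18 × 1.008 = 18.144
  O: 6 × 15.999 = 95.994
Sum: 18×12.011 + 18×1.008 + 6×15.999 = 330.336 → 330.34 g/mol.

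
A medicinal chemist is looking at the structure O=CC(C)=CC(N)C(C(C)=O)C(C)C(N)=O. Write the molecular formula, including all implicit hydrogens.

Walk through each heavy atom and fill implicit hydrogens from standard valence (C 4, N 3, O 2, S 2, halogen 1):
  atom 1: O, bond orders sum to 2 (valence 2) → 0 H
  atom 2: C, bond orders sum to 3 (valence 4) → 1 H
  atom 3: C, bond orders sum to 4 (valence 4) → 0 H
  atom 4: C, bond orders sum to 1 (valence 4) → 3 H
  atom 5: C, bond orders sum to 3 (valence 4) → 1 H
  atom 6: C, bond orders sum to 3 (valence 4) → 1 H
  atom 7: N, bond orders sum to 1 (valence 3) → 2 H
  atom 8: C, bond orders sum to 3 (valence 4) → 1 H
  atom 9: C, bond orders sum to 4 (valence 4) → 0 H
  atom 10: C, bond orders sum to 1 (valence 4) → 3 H
  atom 11: O, bond orders sum to 2 (valence 2) → 0 H
  atom 12: C, bond orders sum to 3 (valence 4) → 1 H
  atom 13: C, bond orders sum to 1 (valence 4) → 3 H
  atom 14: C, bond orders sum to 4 (valence 4) → 0 H
  atom 15: N, bond orders sum to 1 (valence 3) → 2 H
  atom 16: O, bond orders sum to 2 (valence 2) → 0 H
Totals → C:11, H:18, N:2, O:3.
In Hill order: C11H18N2O3.

C11H18N2O3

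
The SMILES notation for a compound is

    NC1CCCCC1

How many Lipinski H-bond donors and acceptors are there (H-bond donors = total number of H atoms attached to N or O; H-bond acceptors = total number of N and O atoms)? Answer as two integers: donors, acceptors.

Donors: find every N or O and count the H atoms it carries.
  atom 1 (N): bond orders sum to 1 → 2 H
Lipinski HBD = 2.
Acceptors: N atoms = 1, O atoms = 0 → HBA = 1.

2, 1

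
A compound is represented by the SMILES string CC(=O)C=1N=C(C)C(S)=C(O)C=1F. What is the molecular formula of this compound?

Walk through each heavy atom and fill implicit hydrogens from standard valence (C 4, N 3, O 2, S 2, halogen 1):
  atom 1: C, bond orders sum to 1 (valence 4) → 3 H
  atom 2: C, bond orders sum to 4 (valence 4) → 0 H
  atom 3: O, bond orders sum to 2 (valence 2) → 0 H
  atom 4: C, bond orders sum to 4 (valence 4) → 0 H
  atom 5: N, bond orders sum to 3 (valence 3) → 0 H
  atom 6: C, bond orders sum to 4 (valence 4) → 0 H
  atom 7: C, bond orders sum to 1 (valence 4) → 3 H
  atom 8: C, bond orders sum to 4 (valence 4) → 0 H
  atom 9: S, bond orders sum to 1 (valence 2) → 1 H
  atom 10: C, bond orders sum to 4 (valence 4) → 0 H
  atom 11: O, bond orders sum to 1 (valence 2) → 1 H
  atom 12: C, bond orders sum to 4 (valence 4) → 0 H
  atom 13: F (halogen, monovalent) → 0 H
Totals → C:8, H:8, F:1, N:1, O:2, S:1.
In Hill order: C8H8FNO2S.

C8H8FNO2S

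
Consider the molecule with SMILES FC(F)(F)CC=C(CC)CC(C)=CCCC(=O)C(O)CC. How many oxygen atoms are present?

2

Scan the SMILES for O atoms (remember two-letter symbols like Cl and Br are single atoms).
Oxygen count: 2.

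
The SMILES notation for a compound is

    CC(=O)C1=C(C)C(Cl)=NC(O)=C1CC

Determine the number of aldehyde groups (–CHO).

Scan the SMILES for the aldehyde motif — none present.
Groups that are present: 1 hydroxyl, 1 ketone.

0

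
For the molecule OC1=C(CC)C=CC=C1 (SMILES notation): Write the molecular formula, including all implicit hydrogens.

C8H10O

Walk through each heavy atom and fill implicit hydrogens from standard valence (C 4, N 3, O 2, S 2, halogen 1):
  atom 1: O, bond orders sum to 1 (valence 2) → 1 H
  atom 2: C, bond orders sum to 4 (valence 4) → 0 H
  atom 3: C, bond orders sum to 4 (valence 4) → 0 H
  atom 4: C, bond orders sum to 2 (valence 4) → 2 H
  atom 5: C, bond orders sum to 1 (valence 4) → 3 H
  atom 6: C, bond orders sum to 3 (valence 4) → 1 H
  atom 7: C, bond orders sum to 3 (valence 4) → 1 H
  atom 8: C, bond orders sum to 3 (valence 4) → 1 H
  atom 9: C, bond orders sum to 3 (valence 4) → 1 H
Totals → C:8, H:10, O:1.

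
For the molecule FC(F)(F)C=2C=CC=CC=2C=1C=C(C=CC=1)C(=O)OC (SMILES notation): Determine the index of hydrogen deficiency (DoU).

Molecular formula: C15H11F3O2.
DoU = (2C + 2 + N − H − X) / 2, where X is the halogen count and O/S are ignored.
    = (2·15 + 2 + 0 − 11 − 3) / 2 = 18 / 2 = 9.

9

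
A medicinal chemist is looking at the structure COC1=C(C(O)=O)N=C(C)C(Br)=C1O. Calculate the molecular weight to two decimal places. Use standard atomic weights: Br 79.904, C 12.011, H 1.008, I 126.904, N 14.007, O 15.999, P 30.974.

262.06 g/mol

First, the molecular formula is C8H8BrNO4 (counting implicit H from valence).
  Br: 1 × 79.904 = 79.904
  C: 8 × 12.011 = 96.088
  H: 8 × 1.008 = 8.064
  N: 1 × 14.007 = 14.007
  O: 4 × 15.999 = 63.996
Sum: 1×79.904 + 8×12.011 + 8×1.008 + 1×14.007 + 4×15.999 = 262.059 → 262.06 g/mol.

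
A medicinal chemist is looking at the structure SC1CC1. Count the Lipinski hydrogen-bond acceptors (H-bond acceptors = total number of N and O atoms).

N atoms: 0; O atoms: 0.
Lipinski HBA = 0 + 0 = 0.

0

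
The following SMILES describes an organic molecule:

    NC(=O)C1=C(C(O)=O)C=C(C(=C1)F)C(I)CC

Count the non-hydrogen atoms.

17

Every atom symbol written in the SMILES (organic subset) is one heavy atom; implicit H are not written.
Heavy atoms by element → C:11, F:1, I:1, N:1, O:3.
Total: 17.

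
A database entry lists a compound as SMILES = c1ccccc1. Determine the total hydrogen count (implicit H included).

6

Walk through each heavy atom and fill implicit hydrogens from standard valence (C 4, N 3, O 2, S 2, halogen 1); for lowercase aromatic atoms, an aromatic c carries 1 H when it has two neighbours and 0 H with three, and aromatic n carries 0 H:
  atom 1: aromatic c, 2 neighbours → 1 H
  atom 2: aromatic c, 2 neighbours → 1 H
  atom 3: aromatic c, 2 neighbours → 1 H
  atom 4: aromatic c, 2 neighbours → 1 H
  atom 5: aromatic c, 2 neighbours → 1 H
  atom 6: aromatic c, 2 neighbours → 1 H
Total hydrogens: 6.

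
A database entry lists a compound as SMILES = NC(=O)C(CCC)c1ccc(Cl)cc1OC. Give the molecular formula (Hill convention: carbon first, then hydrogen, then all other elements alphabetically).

C12H16ClNO2

Walk through each heavy atom and fill implicit hydrogens from standard valence (C 4, N 3, O 2, S 2, halogen 1); for lowercase aromatic atoms, an aromatic c carries 1 H when it has two neighbours and 0 H with three, and aromatic n carries 0 H:
  atom 1: N, bond orders sum to 1 (valence 3) → 2 H
  atom 2: C, bond orders sum to 4 (valence 4) → 0 H
  atom 3: O, bond orders sum to 2 (valence 2) → 0 H
  atom 4: C, bond orders sum to 3 (valence 4) → 1 H
  atom 5: C, bond orders sum to 2 (valence 4) → 2 H
  atom 6: C, bond orders sum to 2 (valence 4) → 2 H
  atom 7: C, bond orders sum to 1 (valence 4) → 3 H
  atom 8: aromatic c, 3 neighbours → 0 H
  atom 9: aromatic c, 2 neighbours → 1 H
  atom 10: aromatic c, 2 neighbours → 1 H
  atom 11: aromatic c, 3 neighbours → 0 H
  atom 12: Cl (halogen, monovalent) → 0 H
  atom 13: aromatic c, 2 neighbours → 1 H
  atom 14: aromatic c, 3 neighbours → 0 H
  atom 15: O, bond orders sum to 2 (valence 2) → 0 H
  atom 16: C, bond orders sum to 1 (valence 4) → 3 H
Totals → C:12, H:16, Cl:1, N:1, O:2.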